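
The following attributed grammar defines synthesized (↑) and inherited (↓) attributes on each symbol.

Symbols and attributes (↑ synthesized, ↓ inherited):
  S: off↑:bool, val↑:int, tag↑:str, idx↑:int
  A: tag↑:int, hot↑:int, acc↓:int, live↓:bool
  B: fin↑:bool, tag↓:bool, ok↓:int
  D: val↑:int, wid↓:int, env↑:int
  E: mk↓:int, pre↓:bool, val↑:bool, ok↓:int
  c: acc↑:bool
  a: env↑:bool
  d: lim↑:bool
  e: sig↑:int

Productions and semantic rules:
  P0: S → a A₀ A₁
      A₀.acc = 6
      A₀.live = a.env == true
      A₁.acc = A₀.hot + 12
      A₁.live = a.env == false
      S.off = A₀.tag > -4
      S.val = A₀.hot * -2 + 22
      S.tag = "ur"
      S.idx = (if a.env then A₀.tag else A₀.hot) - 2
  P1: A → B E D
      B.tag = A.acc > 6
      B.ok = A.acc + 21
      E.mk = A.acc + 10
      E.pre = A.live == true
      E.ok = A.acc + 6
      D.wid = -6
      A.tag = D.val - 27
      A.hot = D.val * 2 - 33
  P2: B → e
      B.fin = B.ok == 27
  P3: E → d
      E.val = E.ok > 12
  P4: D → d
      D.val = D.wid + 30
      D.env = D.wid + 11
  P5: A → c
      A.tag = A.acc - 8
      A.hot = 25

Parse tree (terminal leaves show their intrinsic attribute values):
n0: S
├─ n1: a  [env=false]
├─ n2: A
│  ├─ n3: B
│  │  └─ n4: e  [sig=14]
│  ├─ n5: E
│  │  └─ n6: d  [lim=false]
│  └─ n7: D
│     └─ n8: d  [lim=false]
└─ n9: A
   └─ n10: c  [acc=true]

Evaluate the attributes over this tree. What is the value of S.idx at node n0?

1. n1.env = false  [terminal]
2. n2.acc = 6  [6]
3. n2.live = false  [a.env == true]
4. n3.tag = false  [A.acc > 6]
5. n3.ok = 27  [A.acc + 21]
6. n4.sig = 14  [terminal]
7. n3.fin = true  [B.ok == 27]
8. n5.mk = 16  [A.acc + 10]
9. n5.pre = false  [A.live == true]
10. n5.ok = 12  [A.acc + 6]
11. n6.lim = false  [terminal]
12. n5.val = false  [E.ok > 12]
13. n7.wid = -6  [-6]
14. n8.lim = false  [terminal]
15. n7.val = 24  [D.wid + 30]
16. n7.env = 5  [D.wid + 11]
17. n2.tag = -3  [D.val - 27]
18. n2.hot = 15  [D.val * 2 - 33]
19. n9.acc = 27  [A₀.hot + 12]
20. n9.live = true  [a.env == false]
21. n10.acc = true  [terminal]
22. n9.tag = 19  [A.acc - 8]
23. n9.hot = 25  [25]
24. n0.off = true  [A₀.tag > -4]
25. n0.val = -8  [A₀.hot * -2 + 22]
26. n0.tag = "ur"  ["ur"]
27. n0.idx = 13  [(if a.env then A₀.tag else A₀.hot) - 2]

13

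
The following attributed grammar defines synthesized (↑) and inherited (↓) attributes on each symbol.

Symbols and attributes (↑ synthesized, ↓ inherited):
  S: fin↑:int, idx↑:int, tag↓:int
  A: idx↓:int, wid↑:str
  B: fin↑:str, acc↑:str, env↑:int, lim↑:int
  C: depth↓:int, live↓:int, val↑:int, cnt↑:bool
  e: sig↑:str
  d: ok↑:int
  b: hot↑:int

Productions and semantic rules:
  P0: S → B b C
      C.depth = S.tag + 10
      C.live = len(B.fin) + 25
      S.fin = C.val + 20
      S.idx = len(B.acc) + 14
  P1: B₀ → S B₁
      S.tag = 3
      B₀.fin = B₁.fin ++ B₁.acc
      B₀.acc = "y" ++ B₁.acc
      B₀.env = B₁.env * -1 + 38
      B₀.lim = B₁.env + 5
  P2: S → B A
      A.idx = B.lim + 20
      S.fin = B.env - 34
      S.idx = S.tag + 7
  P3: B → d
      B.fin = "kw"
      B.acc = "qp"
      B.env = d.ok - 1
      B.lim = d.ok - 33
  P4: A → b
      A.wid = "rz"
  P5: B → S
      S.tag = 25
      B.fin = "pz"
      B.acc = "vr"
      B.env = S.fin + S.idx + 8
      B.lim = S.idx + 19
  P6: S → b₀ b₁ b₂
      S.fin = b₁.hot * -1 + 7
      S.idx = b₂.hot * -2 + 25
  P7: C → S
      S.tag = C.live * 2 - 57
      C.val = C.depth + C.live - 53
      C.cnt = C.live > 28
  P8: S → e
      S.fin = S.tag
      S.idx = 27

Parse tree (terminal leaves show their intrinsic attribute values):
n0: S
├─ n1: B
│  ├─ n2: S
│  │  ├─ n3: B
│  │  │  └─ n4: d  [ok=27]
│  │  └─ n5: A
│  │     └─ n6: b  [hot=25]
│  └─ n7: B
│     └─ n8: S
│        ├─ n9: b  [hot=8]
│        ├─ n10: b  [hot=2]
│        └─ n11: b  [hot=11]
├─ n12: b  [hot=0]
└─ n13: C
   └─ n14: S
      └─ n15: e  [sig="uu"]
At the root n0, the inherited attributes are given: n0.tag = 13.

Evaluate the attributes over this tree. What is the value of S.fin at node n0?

1. n0.tag = 13  [given at root]
2. n2.tag = 3  [3]
3. n4.ok = 27  [terminal]
4. n3.fin = "kw"  ["kw"]
5. n3.acc = "qp"  ["qp"]
6. n3.env = 26  [d.ok - 1]
7. n3.lim = -6  [d.ok - 33]
8. n5.idx = 14  [B.lim + 20]
9. n6.hot = 25  [terminal]
10. n5.wid = "rz"  ["rz"]
11. n2.fin = -8  [B.env - 34]
12. n2.idx = 10  [S.tag + 7]
13. n8.tag = 25  [25]
14. n9.hot = 8  [terminal]
15. n10.hot = 2  [terminal]
16. n11.hot = 11  [terminal]
17. n8.fin = 5  [b₁.hot * -1 + 7]
18. n8.idx = 3  [b₂.hot * -2 + 25]
19. n7.fin = "pz"  ["pz"]
20. n7.acc = "vr"  ["vr"]
21. n7.env = 16  [S.fin + S.idx + 8]
22. n7.lim = 22  [S.idx + 19]
23. n1.fin = "pzvr"  [B₁.fin ++ B₁.acc]
24. n1.acc = "yvr"  ["y" ++ B₁.acc]
25. n1.env = 22  [B₁.env * -1 + 38]
26. n1.lim = 21  [B₁.env + 5]
27. n12.hot = 0  [terminal]
28. n13.depth = 23  [S.tag + 10]
29. n13.live = 29  [len(B.fin) + 25]
30. n14.tag = 1  [C.live * 2 - 57]
31. n15.sig = "uu"  [terminal]
32. n14.fin = 1  [S.tag]
33. n14.idx = 27  [27]
34. n13.val = -1  [C.depth + C.live - 53]
35. n13.cnt = true  [C.live > 28]
36. n0.fin = 19  [C.val + 20]
37. n0.idx = 17  [len(B.acc) + 14]

19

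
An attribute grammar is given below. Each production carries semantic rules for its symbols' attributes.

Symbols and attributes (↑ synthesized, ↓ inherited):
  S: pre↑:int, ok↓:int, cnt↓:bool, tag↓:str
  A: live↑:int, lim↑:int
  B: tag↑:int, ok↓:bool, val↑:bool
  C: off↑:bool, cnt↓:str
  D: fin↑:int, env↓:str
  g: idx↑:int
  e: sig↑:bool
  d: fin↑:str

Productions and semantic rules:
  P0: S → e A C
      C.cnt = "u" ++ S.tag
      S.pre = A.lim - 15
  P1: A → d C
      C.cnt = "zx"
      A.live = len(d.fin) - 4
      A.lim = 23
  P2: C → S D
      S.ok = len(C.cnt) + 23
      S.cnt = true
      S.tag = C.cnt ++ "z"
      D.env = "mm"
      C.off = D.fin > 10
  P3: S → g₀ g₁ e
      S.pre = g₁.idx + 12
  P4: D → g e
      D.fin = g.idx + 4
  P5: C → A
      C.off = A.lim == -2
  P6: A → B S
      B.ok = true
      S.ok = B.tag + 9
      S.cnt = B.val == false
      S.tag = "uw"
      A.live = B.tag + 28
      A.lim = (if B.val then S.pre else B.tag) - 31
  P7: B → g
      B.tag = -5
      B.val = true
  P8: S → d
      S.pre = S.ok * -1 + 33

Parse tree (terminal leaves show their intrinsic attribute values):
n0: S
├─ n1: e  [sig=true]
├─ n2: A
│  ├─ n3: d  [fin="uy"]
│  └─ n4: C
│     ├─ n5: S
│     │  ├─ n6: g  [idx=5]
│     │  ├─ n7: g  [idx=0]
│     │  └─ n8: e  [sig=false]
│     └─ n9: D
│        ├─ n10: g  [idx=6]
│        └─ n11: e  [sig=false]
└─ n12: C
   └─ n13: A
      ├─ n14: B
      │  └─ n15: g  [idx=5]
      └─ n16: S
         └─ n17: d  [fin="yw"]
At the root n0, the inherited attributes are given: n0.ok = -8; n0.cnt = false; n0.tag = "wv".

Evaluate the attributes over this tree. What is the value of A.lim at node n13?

-2

1. n0.ok = -8  [given at root]
2. n0.cnt = false  [given at root]
3. n0.tag = "wv"  [given at root]
4. n1.sig = true  [terminal]
5. n3.fin = "uy"  [terminal]
6. n4.cnt = "zx"  ["zx"]
7. n5.ok = 25  [len(C.cnt) + 23]
8. n5.cnt = true  [true]
9. n5.tag = "zxz"  [C.cnt ++ "z"]
10. n6.idx = 5  [terminal]
11. n7.idx = 0  [terminal]
12. n8.sig = false  [terminal]
13. n5.pre = 12  [g₁.idx + 12]
14. n9.env = "mm"  ["mm"]
15. n10.idx = 6  [terminal]
16. n11.sig = false  [terminal]
17. n9.fin = 10  [g.idx + 4]
18. n4.off = false  [D.fin > 10]
19. n2.live = -2  [len(d.fin) - 4]
20. n2.lim = 23  [23]
21. n12.cnt = "uwv"  ["u" ++ S.tag]
22. n14.ok = true  [true]
23. n15.idx = 5  [terminal]
24. n14.tag = -5  [-5]
25. n14.val = true  [true]
26. n16.ok = 4  [B.tag + 9]
27. n16.cnt = false  [B.val == false]
28. n16.tag = "uw"  ["uw"]
29. n17.fin = "yw"  [terminal]
30. n16.pre = 29  [S.ok * -1 + 33]
31. n13.live = 23  [B.tag + 28]
32. n13.lim = -2  [(if B.val then S.pre else B.tag) - 31]
33. n12.off = true  [A.lim == -2]
34. n0.pre = 8  [A.lim - 15]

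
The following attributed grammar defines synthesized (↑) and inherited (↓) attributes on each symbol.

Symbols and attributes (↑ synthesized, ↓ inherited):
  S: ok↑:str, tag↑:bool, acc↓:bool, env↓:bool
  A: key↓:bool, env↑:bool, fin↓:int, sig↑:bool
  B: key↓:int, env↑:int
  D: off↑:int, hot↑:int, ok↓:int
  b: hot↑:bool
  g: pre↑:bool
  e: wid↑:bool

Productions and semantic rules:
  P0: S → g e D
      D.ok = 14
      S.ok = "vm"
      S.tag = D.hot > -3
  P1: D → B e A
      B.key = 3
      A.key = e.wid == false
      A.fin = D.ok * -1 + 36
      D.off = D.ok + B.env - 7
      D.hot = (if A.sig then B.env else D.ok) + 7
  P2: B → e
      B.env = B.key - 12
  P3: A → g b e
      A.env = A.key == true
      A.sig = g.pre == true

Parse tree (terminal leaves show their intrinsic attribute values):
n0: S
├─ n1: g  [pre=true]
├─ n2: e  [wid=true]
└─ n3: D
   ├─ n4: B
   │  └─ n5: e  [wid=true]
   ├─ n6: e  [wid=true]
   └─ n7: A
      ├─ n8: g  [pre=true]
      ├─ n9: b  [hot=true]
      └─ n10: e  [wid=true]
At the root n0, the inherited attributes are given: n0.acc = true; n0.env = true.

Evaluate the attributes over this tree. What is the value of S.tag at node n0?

1. n0.acc = true  [given at root]
2. n0.env = true  [given at root]
3. n1.pre = true  [terminal]
4. n2.wid = true  [terminal]
5. n3.ok = 14  [14]
6. n4.key = 3  [3]
7. n5.wid = true  [terminal]
8. n4.env = -9  [B.key - 12]
9. n6.wid = true  [terminal]
10. n7.key = false  [e.wid == false]
11. n7.fin = 22  [D.ok * -1 + 36]
12. n8.pre = true  [terminal]
13. n9.hot = true  [terminal]
14. n10.wid = true  [terminal]
15. n7.env = false  [A.key == true]
16. n7.sig = true  [g.pre == true]
17. n3.off = -2  [D.ok + B.env - 7]
18. n3.hot = -2  [(if A.sig then B.env else D.ok) + 7]
19. n0.ok = "vm"  ["vm"]
20. n0.tag = true  [D.hot > -3]

true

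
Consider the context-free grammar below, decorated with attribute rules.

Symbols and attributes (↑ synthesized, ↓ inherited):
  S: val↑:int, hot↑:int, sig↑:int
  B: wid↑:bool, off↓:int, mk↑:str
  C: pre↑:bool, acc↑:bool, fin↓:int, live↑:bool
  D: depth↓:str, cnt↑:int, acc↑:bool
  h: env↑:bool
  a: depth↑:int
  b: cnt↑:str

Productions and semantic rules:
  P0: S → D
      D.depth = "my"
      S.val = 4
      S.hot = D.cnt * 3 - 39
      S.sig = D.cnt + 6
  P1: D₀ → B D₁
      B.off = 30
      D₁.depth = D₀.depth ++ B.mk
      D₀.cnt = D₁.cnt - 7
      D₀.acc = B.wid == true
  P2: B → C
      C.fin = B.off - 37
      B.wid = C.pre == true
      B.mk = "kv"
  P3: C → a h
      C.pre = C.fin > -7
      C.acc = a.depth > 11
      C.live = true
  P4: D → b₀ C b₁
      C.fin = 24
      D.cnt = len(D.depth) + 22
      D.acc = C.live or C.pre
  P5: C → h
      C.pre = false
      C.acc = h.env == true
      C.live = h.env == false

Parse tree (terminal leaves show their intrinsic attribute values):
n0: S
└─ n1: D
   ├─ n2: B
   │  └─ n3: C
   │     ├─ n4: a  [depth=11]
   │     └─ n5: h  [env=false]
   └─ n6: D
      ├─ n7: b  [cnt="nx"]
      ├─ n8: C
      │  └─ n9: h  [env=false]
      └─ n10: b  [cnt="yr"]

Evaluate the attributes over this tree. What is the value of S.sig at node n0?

1. n1.depth = "my"  ["my"]
2. n2.off = 30  [30]
3. n3.fin = -7  [B.off - 37]
4. n4.depth = 11  [terminal]
5. n5.env = false  [terminal]
6. n3.pre = false  [C.fin > -7]
7. n3.acc = false  [a.depth > 11]
8. n3.live = true  [true]
9. n2.wid = false  [C.pre == true]
10. n2.mk = "kv"  ["kv"]
11. n6.depth = "mykv"  [D₀.depth ++ B.mk]
12. n7.cnt = "nx"  [terminal]
13. n8.fin = 24  [24]
14. n9.env = false  [terminal]
15. n8.pre = false  [false]
16. n8.acc = false  [h.env == true]
17. n8.live = true  [h.env == false]
18. n10.cnt = "yr"  [terminal]
19. n6.cnt = 26  [len(D.depth) + 22]
20. n6.acc = true  [C.live or C.pre]
21. n1.cnt = 19  [D₁.cnt - 7]
22. n1.acc = false  [B.wid == true]
23. n0.val = 4  [4]
24. n0.hot = 18  [D.cnt * 3 - 39]
25. n0.sig = 25  [D.cnt + 6]

25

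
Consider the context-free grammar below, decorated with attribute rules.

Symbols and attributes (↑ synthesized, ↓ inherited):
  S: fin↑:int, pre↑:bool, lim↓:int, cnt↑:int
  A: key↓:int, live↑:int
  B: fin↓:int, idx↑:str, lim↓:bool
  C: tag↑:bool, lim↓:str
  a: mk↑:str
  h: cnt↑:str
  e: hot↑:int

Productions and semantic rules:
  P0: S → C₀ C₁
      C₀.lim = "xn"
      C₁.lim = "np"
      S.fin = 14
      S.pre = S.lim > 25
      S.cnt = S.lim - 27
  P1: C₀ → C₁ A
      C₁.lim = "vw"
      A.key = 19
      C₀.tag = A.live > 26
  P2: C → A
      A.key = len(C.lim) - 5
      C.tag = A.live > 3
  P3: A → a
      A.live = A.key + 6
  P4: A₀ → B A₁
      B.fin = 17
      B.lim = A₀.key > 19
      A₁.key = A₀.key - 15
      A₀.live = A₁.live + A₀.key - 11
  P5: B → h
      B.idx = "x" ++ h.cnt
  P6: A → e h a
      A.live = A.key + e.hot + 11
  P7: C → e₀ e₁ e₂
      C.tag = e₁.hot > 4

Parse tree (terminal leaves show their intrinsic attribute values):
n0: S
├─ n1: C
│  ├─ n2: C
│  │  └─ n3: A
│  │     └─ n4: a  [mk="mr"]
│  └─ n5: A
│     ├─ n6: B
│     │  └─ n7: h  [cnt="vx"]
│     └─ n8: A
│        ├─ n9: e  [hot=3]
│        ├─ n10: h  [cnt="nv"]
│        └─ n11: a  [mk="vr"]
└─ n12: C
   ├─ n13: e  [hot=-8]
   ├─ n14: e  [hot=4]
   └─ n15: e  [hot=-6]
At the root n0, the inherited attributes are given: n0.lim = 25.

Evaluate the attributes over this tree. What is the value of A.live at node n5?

26

1. n0.lim = 25  [given at root]
2. n1.lim = "xn"  ["xn"]
3. n2.lim = "vw"  ["vw"]
4. n3.key = -3  [len(C.lim) - 5]
5. n4.mk = "mr"  [terminal]
6. n3.live = 3  [A.key + 6]
7. n2.tag = false  [A.live > 3]
8. n5.key = 19  [19]
9. n6.fin = 17  [17]
10. n6.lim = false  [A₀.key > 19]
11. n7.cnt = "vx"  [terminal]
12. n6.idx = "xvx"  ["x" ++ h.cnt]
13. n8.key = 4  [A₀.key - 15]
14. n9.hot = 3  [terminal]
15. n10.cnt = "nv"  [terminal]
16. n11.mk = "vr"  [terminal]
17. n8.live = 18  [A.key + e.hot + 11]
18. n5.live = 26  [A₁.live + A₀.key - 11]
19. n1.tag = false  [A.live > 26]
20. n12.lim = "np"  ["np"]
21. n13.hot = -8  [terminal]
22. n14.hot = 4  [terminal]
23. n15.hot = -6  [terminal]
24. n12.tag = false  [e₁.hot > 4]
25. n0.fin = 14  [14]
26. n0.pre = false  [S.lim > 25]
27. n0.cnt = -2  [S.lim - 27]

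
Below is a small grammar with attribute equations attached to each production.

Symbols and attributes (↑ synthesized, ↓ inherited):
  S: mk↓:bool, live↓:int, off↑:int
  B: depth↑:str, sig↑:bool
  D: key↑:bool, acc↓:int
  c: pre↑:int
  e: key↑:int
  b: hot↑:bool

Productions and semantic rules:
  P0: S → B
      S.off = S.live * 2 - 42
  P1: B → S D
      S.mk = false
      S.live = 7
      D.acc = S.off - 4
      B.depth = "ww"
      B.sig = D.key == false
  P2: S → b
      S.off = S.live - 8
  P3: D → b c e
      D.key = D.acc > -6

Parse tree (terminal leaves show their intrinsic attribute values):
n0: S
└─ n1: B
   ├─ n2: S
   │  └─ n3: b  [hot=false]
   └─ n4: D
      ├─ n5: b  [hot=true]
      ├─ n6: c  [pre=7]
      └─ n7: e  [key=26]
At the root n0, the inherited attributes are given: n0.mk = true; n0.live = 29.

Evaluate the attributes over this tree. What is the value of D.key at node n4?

true

1. n0.mk = true  [given at root]
2. n0.live = 29  [given at root]
3. n2.mk = false  [false]
4. n2.live = 7  [7]
5. n3.hot = false  [terminal]
6. n2.off = -1  [S.live - 8]
7. n4.acc = -5  [S.off - 4]
8. n5.hot = true  [terminal]
9. n6.pre = 7  [terminal]
10. n7.key = 26  [terminal]
11. n4.key = true  [D.acc > -6]
12. n1.depth = "ww"  ["ww"]
13. n1.sig = false  [D.key == false]
14. n0.off = 16  [S.live * 2 - 42]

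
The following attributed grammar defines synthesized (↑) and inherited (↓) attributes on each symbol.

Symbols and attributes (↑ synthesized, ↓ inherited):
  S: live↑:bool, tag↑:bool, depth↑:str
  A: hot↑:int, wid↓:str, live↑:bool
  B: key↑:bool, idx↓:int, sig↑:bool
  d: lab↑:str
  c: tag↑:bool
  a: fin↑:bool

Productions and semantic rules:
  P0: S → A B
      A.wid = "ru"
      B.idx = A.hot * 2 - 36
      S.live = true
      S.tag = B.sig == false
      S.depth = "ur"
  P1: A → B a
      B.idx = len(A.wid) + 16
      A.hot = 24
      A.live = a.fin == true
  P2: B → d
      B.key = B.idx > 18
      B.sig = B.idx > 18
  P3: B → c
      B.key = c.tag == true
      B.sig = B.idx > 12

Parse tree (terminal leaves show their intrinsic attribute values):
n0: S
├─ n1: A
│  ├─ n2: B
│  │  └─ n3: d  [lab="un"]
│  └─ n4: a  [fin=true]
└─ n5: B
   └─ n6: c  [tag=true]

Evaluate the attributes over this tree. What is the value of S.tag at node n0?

1. n1.wid = "ru"  ["ru"]
2. n2.idx = 18  [len(A.wid) + 16]
3. n3.lab = "un"  [terminal]
4. n2.key = false  [B.idx > 18]
5. n2.sig = false  [B.idx > 18]
6. n4.fin = true  [terminal]
7. n1.hot = 24  [24]
8. n1.live = true  [a.fin == true]
9. n5.idx = 12  [A.hot * 2 - 36]
10. n6.tag = true  [terminal]
11. n5.key = true  [c.tag == true]
12. n5.sig = false  [B.idx > 12]
13. n0.live = true  [true]
14. n0.tag = true  [B.sig == false]
15. n0.depth = "ur"  ["ur"]

true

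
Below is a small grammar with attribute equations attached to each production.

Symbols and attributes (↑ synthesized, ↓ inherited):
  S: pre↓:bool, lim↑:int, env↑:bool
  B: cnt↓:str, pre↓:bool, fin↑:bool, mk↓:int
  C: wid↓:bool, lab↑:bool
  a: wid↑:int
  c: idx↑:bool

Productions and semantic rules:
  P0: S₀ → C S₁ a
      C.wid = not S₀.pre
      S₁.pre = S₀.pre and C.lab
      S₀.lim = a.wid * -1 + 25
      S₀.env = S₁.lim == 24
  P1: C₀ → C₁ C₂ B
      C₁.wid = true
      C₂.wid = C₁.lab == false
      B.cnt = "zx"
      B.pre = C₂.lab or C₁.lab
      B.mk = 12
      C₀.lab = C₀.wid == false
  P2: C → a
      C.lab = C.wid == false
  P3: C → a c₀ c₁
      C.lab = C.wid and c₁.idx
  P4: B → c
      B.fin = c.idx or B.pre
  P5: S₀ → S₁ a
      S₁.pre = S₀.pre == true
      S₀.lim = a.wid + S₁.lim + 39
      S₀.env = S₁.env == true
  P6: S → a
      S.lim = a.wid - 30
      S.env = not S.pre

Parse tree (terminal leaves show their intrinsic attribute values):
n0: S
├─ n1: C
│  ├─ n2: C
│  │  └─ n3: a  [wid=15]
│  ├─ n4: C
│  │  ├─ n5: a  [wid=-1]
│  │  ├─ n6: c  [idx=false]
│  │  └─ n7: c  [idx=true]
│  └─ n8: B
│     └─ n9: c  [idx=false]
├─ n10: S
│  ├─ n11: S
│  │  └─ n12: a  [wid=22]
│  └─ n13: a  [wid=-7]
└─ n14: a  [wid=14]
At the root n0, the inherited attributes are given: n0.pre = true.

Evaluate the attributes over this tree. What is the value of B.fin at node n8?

1. n0.pre = true  [given at root]
2. n1.wid = false  [not S₀.pre]
3. n2.wid = true  [true]
4. n3.wid = 15  [terminal]
5. n2.lab = false  [C.wid == false]
6. n4.wid = true  [C₁.lab == false]
7. n5.wid = -1  [terminal]
8. n6.idx = false  [terminal]
9. n7.idx = true  [terminal]
10. n4.lab = true  [C.wid and c₁.idx]
11. n8.cnt = "zx"  ["zx"]
12. n8.pre = true  [C₂.lab or C₁.lab]
13. n8.mk = 12  [12]
14. n9.idx = false  [terminal]
15. n8.fin = true  [c.idx or B.pre]
16. n1.lab = true  [C₀.wid == false]
17. n10.pre = true  [S₀.pre and C.lab]
18. n11.pre = true  [S₀.pre == true]
19. n12.wid = 22  [terminal]
20. n11.lim = -8  [a.wid - 30]
21. n11.env = false  [not S.pre]
22. n13.wid = -7  [terminal]
23. n10.lim = 24  [a.wid + S₁.lim + 39]
24. n10.env = false  [S₁.env == true]
25. n14.wid = 14  [terminal]
26. n0.lim = 11  [a.wid * -1 + 25]
27. n0.env = true  [S₁.lim == 24]

true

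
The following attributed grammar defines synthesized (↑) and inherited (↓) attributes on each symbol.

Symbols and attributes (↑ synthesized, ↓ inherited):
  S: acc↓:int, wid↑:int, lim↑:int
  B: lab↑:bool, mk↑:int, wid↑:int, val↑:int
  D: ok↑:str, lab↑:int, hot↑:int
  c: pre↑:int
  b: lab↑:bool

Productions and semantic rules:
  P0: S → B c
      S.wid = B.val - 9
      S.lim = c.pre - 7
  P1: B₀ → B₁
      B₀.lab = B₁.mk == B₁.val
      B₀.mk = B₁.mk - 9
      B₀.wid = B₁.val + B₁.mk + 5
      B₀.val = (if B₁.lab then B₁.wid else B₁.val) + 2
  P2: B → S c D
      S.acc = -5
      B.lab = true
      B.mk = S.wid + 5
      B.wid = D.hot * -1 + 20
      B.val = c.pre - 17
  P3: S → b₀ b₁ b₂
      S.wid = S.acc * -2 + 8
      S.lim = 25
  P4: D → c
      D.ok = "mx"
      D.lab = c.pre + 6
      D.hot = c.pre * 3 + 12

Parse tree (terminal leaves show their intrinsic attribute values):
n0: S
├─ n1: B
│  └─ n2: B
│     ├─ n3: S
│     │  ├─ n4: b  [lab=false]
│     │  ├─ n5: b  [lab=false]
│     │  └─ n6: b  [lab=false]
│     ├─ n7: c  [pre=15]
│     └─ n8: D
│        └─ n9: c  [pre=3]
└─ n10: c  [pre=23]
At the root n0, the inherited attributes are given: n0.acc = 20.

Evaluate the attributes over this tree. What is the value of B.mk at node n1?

14

1. n0.acc = 20  [given at root]
2. n3.acc = -5  [-5]
3. n4.lab = false  [terminal]
4. n5.lab = false  [terminal]
5. n6.lab = false  [terminal]
6. n3.wid = 18  [S.acc * -2 + 8]
7. n3.lim = 25  [25]
8. n7.pre = 15  [terminal]
9. n9.pre = 3  [terminal]
10. n8.ok = "mx"  ["mx"]
11. n8.lab = 9  [c.pre + 6]
12. n8.hot = 21  [c.pre * 3 + 12]
13. n2.lab = true  [true]
14. n2.mk = 23  [S.wid + 5]
15. n2.wid = -1  [D.hot * -1 + 20]
16. n2.val = -2  [c.pre - 17]
17. n1.lab = false  [B₁.mk == B₁.val]
18. n1.mk = 14  [B₁.mk - 9]
19. n1.wid = 26  [B₁.val + B₁.mk + 5]
20. n1.val = 1  [(if B₁.lab then B₁.wid else B₁.val) + 2]
21. n10.pre = 23  [terminal]
22. n0.wid = -8  [B.val - 9]
23. n0.lim = 16  [c.pre - 7]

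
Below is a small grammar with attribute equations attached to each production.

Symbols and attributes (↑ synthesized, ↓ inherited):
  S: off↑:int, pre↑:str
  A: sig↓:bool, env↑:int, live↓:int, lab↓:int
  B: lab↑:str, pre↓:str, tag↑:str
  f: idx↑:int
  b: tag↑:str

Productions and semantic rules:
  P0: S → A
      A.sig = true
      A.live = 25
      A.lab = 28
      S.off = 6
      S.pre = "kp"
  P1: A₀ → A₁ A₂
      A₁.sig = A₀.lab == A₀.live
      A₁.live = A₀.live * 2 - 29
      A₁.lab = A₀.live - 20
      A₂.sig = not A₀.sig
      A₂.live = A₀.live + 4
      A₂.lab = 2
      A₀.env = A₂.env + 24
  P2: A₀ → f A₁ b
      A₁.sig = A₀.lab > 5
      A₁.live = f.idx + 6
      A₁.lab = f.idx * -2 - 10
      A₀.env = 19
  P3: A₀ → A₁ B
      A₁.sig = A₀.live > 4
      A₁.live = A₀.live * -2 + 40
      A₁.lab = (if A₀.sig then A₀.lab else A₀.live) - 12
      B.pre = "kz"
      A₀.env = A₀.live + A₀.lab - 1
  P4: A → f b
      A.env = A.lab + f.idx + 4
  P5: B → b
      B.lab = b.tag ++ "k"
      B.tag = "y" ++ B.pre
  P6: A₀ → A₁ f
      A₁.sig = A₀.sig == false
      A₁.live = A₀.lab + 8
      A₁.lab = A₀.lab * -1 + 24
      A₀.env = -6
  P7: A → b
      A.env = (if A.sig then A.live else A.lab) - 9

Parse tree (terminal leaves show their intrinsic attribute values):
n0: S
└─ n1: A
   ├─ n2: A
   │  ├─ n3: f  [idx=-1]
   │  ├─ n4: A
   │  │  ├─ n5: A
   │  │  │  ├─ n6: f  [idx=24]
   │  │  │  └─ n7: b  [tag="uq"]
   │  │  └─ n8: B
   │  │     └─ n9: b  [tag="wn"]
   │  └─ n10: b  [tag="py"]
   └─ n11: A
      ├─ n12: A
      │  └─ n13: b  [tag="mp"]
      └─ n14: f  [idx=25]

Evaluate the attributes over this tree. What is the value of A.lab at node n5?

-7

1. n1.sig = true  [true]
2. n1.live = 25  [25]
3. n1.lab = 28  [28]
4. n2.sig = false  [A₀.lab == A₀.live]
5. n2.live = 21  [A₀.live * 2 - 29]
6. n2.lab = 5  [A₀.live - 20]
7. n3.idx = -1  [terminal]
8. n4.sig = false  [A₀.lab > 5]
9. n4.live = 5  [f.idx + 6]
10. n4.lab = -8  [f.idx * -2 - 10]
11. n5.sig = true  [A₀.live > 4]
12. n5.live = 30  [A₀.live * -2 + 40]
13. n5.lab = -7  [(if A₀.sig then A₀.lab else A₀.live) - 12]
14. n6.idx = 24  [terminal]
15. n7.tag = "uq"  [terminal]
16. n5.env = 21  [A.lab + f.idx + 4]
17. n8.pre = "kz"  ["kz"]
18. n9.tag = "wn"  [terminal]
19. n8.lab = "wnk"  [b.tag ++ "k"]
20. n8.tag = "ykz"  ["y" ++ B.pre]
21. n4.env = -4  [A₀.live + A₀.lab - 1]
22. n10.tag = "py"  [terminal]
23. n2.env = 19  [19]
24. n11.sig = false  [not A₀.sig]
25. n11.live = 29  [A₀.live + 4]
26. n11.lab = 2  [2]
27. n12.sig = true  [A₀.sig == false]
28. n12.live = 10  [A₀.lab + 8]
29. n12.lab = 22  [A₀.lab * -1 + 24]
30. n13.tag = "mp"  [terminal]
31. n12.env = 1  [(if A.sig then A.live else A.lab) - 9]
32. n14.idx = 25  [terminal]
33. n11.env = -6  [-6]
34. n1.env = 18  [A₂.env + 24]
35. n0.off = 6  [6]
36. n0.pre = "kp"  ["kp"]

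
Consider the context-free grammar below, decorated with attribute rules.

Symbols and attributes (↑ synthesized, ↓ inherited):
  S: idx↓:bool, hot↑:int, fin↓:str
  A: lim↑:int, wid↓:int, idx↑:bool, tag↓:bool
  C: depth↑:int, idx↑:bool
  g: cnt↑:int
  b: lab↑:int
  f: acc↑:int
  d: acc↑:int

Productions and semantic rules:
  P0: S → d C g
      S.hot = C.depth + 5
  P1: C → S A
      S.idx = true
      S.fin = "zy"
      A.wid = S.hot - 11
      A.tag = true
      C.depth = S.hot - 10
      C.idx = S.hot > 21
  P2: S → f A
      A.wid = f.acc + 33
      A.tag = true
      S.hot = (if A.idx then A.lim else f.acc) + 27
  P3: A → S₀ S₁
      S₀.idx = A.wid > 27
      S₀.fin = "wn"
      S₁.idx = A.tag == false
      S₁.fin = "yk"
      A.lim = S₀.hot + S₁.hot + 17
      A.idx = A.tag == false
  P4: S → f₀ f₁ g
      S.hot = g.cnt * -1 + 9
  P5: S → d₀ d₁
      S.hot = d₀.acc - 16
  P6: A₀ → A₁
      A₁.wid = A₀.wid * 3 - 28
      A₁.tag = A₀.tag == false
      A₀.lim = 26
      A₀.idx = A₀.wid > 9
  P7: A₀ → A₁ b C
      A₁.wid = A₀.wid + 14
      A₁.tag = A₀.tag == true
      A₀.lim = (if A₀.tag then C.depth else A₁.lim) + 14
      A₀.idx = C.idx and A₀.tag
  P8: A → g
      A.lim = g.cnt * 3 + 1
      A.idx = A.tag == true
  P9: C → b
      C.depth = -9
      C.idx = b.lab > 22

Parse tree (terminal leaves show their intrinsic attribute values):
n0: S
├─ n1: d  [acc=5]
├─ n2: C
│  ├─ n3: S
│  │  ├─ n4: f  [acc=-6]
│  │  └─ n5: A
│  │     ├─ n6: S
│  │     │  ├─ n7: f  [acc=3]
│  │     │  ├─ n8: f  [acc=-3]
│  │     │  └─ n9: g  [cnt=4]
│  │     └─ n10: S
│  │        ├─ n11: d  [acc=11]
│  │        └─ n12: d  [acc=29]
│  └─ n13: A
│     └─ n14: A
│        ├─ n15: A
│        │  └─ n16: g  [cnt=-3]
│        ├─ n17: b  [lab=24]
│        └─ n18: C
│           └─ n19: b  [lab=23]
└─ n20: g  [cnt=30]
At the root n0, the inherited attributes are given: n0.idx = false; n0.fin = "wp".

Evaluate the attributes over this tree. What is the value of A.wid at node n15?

16

1. n0.idx = false  [given at root]
2. n0.fin = "wp"  [given at root]
3. n1.acc = 5  [terminal]
4. n3.idx = true  [true]
5. n3.fin = "zy"  ["zy"]
6. n4.acc = -6  [terminal]
7. n5.wid = 27  [f.acc + 33]
8. n5.tag = true  [true]
9. n6.idx = false  [A.wid > 27]
10. n6.fin = "wn"  ["wn"]
11. n7.acc = 3  [terminal]
12. n8.acc = -3  [terminal]
13. n9.cnt = 4  [terminal]
14. n6.hot = 5  [g.cnt * -1 + 9]
15. n10.idx = false  [A.tag == false]
16. n10.fin = "yk"  ["yk"]
17. n11.acc = 11  [terminal]
18. n12.acc = 29  [terminal]
19. n10.hot = -5  [d₀.acc - 16]
20. n5.lim = 17  [S₀.hot + S₁.hot + 17]
21. n5.idx = false  [A.tag == false]
22. n3.hot = 21  [(if A.idx then A.lim else f.acc) + 27]
23. n13.wid = 10  [S.hot - 11]
24. n13.tag = true  [true]
25. n14.wid = 2  [A₀.wid * 3 - 28]
26. n14.tag = false  [A₀.tag == false]
27. n15.wid = 16  [A₀.wid + 14]
28. n15.tag = false  [A₀.tag == true]
29. n16.cnt = -3  [terminal]
30. n15.lim = -8  [g.cnt * 3 + 1]
31. n15.idx = false  [A.tag == true]
32. n17.lab = 24  [terminal]
33. n19.lab = 23  [terminal]
34. n18.depth = -9  [-9]
35. n18.idx = true  [b.lab > 22]
36. n14.lim = 6  [(if A₀.tag then C.depth else A₁.lim) + 14]
37. n14.idx = false  [C.idx and A₀.tag]
38. n13.lim = 26  [26]
39. n13.idx = true  [A₀.wid > 9]
40. n2.depth = 11  [S.hot - 10]
41. n2.idx = false  [S.hot > 21]
42. n20.cnt = 30  [terminal]
43. n0.hot = 16  [C.depth + 5]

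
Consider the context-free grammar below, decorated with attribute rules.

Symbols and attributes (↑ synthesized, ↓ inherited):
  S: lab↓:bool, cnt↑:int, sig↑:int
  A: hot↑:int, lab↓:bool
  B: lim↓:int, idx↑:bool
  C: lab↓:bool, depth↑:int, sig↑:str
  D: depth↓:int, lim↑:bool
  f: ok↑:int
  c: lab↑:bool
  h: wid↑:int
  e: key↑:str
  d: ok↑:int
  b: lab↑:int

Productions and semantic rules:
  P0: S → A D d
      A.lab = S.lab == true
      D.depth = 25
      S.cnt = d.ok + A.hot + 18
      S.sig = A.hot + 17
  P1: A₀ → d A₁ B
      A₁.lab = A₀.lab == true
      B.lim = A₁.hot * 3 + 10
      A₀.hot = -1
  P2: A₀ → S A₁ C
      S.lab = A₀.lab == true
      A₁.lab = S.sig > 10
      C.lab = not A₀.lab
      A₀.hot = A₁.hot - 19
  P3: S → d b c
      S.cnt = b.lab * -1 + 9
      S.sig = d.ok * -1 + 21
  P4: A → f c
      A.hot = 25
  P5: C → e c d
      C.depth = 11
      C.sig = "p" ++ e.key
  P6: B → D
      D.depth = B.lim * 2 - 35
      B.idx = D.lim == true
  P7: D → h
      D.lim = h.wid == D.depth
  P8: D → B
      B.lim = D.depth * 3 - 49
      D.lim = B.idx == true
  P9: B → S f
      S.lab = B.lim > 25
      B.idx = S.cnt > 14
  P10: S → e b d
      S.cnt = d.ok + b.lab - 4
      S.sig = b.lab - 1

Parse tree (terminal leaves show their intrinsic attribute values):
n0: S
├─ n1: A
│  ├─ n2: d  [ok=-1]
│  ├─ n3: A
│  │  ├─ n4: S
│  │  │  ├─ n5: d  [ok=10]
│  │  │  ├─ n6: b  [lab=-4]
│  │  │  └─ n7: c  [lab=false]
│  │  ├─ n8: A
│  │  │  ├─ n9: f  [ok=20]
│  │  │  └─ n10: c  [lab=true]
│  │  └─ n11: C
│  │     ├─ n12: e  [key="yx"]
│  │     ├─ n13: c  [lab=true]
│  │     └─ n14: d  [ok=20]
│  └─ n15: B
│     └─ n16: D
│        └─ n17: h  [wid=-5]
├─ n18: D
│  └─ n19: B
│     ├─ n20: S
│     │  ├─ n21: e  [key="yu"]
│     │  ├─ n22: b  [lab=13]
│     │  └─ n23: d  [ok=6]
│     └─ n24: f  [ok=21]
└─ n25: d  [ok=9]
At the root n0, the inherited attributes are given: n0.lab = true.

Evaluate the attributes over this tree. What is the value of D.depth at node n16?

21

1. n0.lab = true  [given at root]
2. n1.lab = true  [S.lab == true]
3. n2.ok = -1  [terminal]
4. n3.lab = true  [A₀.lab == true]
5. n4.lab = true  [A₀.lab == true]
6. n5.ok = 10  [terminal]
7. n6.lab = -4  [terminal]
8. n7.lab = false  [terminal]
9. n4.cnt = 13  [b.lab * -1 + 9]
10. n4.sig = 11  [d.ok * -1 + 21]
11. n8.lab = true  [S.sig > 10]
12. n9.ok = 20  [terminal]
13. n10.lab = true  [terminal]
14. n8.hot = 25  [25]
15. n11.lab = false  [not A₀.lab]
16. n12.key = "yx"  [terminal]
17. n13.lab = true  [terminal]
18. n14.ok = 20  [terminal]
19. n11.depth = 11  [11]
20. n11.sig = "pyx"  ["p" ++ e.key]
21. n3.hot = 6  [A₁.hot - 19]
22. n15.lim = 28  [A₁.hot * 3 + 10]
23. n16.depth = 21  [B.lim * 2 - 35]
24. n17.wid = -5  [terminal]
25. n16.lim = false  [h.wid == D.depth]
26. n15.idx = false  [D.lim == true]
27. n1.hot = -1  [-1]
28. n18.depth = 25  [25]
29. n19.lim = 26  [D.depth * 3 - 49]
30. n20.lab = true  [B.lim > 25]
31. n21.key = "yu"  [terminal]
32. n22.lab = 13  [terminal]
33. n23.ok = 6  [terminal]
34. n20.cnt = 15  [d.ok + b.lab - 4]
35. n20.sig = 12  [b.lab - 1]
36. n24.ok = 21  [terminal]
37. n19.idx = true  [S.cnt > 14]
38. n18.lim = true  [B.idx == true]
39. n25.ok = 9  [terminal]
40. n0.cnt = 26  [d.ok + A.hot + 18]
41. n0.sig = 16  [A.hot + 17]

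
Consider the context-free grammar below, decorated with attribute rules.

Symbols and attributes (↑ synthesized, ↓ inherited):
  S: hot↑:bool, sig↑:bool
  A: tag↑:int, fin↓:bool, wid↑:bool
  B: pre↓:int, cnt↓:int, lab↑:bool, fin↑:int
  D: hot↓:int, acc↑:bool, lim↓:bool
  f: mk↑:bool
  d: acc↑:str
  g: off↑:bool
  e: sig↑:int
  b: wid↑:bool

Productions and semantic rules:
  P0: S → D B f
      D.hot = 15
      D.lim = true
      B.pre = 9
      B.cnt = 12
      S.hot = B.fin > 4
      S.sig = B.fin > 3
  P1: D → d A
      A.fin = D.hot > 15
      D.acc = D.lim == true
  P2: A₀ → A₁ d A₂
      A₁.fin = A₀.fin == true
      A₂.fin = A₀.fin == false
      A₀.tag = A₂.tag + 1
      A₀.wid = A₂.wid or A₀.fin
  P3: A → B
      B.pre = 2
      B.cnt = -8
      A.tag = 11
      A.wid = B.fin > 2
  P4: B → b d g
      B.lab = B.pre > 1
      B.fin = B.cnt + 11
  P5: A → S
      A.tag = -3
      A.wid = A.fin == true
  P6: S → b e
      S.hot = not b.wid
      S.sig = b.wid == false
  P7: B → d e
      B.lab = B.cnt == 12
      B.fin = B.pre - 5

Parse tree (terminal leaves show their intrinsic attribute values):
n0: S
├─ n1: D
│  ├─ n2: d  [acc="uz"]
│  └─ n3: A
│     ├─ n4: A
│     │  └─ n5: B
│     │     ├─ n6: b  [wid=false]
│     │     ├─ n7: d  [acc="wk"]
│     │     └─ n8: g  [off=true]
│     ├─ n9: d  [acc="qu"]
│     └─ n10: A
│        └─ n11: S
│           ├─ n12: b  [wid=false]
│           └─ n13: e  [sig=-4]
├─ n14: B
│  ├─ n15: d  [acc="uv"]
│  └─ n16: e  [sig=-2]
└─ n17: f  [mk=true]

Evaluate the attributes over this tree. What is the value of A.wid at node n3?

1. n1.hot = 15  [15]
2. n1.lim = true  [true]
3. n2.acc = "uz"  [terminal]
4. n3.fin = false  [D.hot > 15]
5. n4.fin = false  [A₀.fin == true]
6. n5.pre = 2  [2]
7. n5.cnt = -8  [-8]
8. n6.wid = false  [terminal]
9. n7.acc = "wk"  [terminal]
10. n8.off = true  [terminal]
11. n5.lab = true  [B.pre > 1]
12. n5.fin = 3  [B.cnt + 11]
13. n4.tag = 11  [11]
14. n4.wid = true  [B.fin > 2]
15. n9.acc = "qu"  [terminal]
16. n10.fin = true  [A₀.fin == false]
17. n12.wid = false  [terminal]
18. n13.sig = -4  [terminal]
19. n11.hot = true  [not b.wid]
20. n11.sig = true  [b.wid == false]
21. n10.tag = -3  [-3]
22. n10.wid = true  [A.fin == true]
23. n3.tag = -2  [A₂.tag + 1]
24. n3.wid = true  [A₂.wid or A₀.fin]
25. n1.acc = true  [D.lim == true]
26. n14.pre = 9  [9]
27. n14.cnt = 12  [12]
28. n15.acc = "uv"  [terminal]
29. n16.sig = -2  [terminal]
30. n14.lab = true  [B.cnt == 12]
31. n14.fin = 4  [B.pre - 5]
32. n17.mk = true  [terminal]
33. n0.hot = false  [B.fin > 4]
34. n0.sig = true  [B.fin > 3]

true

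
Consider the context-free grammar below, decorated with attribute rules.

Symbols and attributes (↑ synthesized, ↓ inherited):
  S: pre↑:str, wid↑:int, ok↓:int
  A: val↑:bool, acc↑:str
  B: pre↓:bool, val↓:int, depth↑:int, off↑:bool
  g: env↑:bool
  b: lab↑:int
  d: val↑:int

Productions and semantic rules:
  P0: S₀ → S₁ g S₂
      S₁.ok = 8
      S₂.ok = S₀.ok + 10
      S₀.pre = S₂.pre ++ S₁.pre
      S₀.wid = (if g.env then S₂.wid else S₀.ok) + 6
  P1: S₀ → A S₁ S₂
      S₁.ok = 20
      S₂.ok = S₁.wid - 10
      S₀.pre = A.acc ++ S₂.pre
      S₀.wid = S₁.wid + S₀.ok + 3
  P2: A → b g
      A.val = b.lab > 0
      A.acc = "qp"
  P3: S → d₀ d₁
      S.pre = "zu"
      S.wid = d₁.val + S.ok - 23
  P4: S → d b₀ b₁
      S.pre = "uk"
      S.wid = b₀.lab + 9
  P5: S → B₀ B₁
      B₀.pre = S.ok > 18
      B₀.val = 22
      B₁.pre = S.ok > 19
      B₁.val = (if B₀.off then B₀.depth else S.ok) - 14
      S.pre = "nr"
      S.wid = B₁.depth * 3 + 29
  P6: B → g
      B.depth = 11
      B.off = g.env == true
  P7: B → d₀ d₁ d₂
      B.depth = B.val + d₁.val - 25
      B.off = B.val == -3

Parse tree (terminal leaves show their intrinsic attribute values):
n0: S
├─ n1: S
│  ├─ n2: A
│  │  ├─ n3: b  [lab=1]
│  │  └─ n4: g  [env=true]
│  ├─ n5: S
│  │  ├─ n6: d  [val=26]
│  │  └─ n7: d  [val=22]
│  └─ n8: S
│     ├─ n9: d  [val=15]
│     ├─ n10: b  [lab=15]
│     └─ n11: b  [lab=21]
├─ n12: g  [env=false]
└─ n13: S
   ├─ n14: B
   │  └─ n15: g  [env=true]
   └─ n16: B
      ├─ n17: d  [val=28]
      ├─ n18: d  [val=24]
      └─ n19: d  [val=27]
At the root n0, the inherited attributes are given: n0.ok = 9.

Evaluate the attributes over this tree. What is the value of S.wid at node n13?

17

1. n0.ok = 9  [given at root]
2. n1.ok = 8  [8]
3. n3.lab = 1  [terminal]
4. n4.env = true  [terminal]
5. n2.val = true  [b.lab > 0]
6. n2.acc = "qp"  ["qp"]
7. n5.ok = 20  [20]
8. n6.val = 26  [terminal]
9. n7.val = 22  [terminal]
10. n5.pre = "zu"  ["zu"]
11. n5.wid = 19  [d₁.val + S.ok - 23]
12. n8.ok = 9  [S₁.wid - 10]
13. n9.val = 15  [terminal]
14. n10.lab = 15  [terminal]
15. n11.lab = 21  [terminal]
16. n8.pre = "uk"  ["uk"]
17. n8.wid = 24  [b₀.lab + 9]
18. n1.pre = "qpuk"  [A.acc ++ S₂.pre]
19. n1.wid = 30  [S₁.wid + S₀.ok + 3]
20. n12.env = false  [terminal]
21. n13.ok = 19  [S₀.ok + 10]
22. n14.pre = true  [S.ok > 18]
23. n14.val = 22  [22]
24. n15.env = true  [terminal]
25. n14.depth = 11  [11]
26. n14.off = true  [g.env == true]
27. n16.pre = false  [S.ok > 19]
28. n16.val = -3  [(if B₀.off then B₀.depth else S.ok) - 14]
29. n17.val = 28  [terminal]
30. n18.val = 24  [terminal]
31. n19.val = 27  [terminal]
32. n16.depth = -4  [B.val + d₁.val - 25]
33. n16.off = true  [B.val == -3]
34. n13.pre = "nr"  ["nr"]
35. n13.wid = 17  [B₁.depth * 3 + 29]
36. n0.pre = "nrqpuk"  [S₂.pre ++ S₁.pre]
37. n0.wid = 15  [(if g.env then S₂.wid else S₀.ok) + 6]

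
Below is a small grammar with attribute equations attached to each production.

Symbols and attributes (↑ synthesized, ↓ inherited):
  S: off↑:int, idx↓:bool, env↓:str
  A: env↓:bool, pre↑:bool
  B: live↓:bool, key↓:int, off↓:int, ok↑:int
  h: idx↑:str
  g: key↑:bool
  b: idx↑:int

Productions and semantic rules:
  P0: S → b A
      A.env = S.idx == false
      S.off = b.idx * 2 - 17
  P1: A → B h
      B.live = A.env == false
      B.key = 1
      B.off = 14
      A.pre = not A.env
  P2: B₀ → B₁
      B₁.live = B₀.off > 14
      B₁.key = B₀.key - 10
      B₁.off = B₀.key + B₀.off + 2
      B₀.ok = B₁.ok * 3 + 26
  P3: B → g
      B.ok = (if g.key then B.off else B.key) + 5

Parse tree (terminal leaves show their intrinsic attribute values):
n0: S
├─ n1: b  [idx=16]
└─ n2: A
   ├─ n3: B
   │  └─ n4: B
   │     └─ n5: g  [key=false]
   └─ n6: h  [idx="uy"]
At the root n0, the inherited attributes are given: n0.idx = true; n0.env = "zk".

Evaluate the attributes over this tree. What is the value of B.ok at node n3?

1. n0.idx = true  [given at root]
2. n0.env = "zk"  [given at root]
3. n1.idx = 16  [terminal]
4. n2.env = false  [S.idx == false]
5. n3.live = true  [A.env == false]
6. n3.key = 1  [1]
7. n3.off = 14  [14]
8. n4.live = false  [B₀.off > 14]
9. n4.key = -9  [B₀.key - 10]
10. n4.off = 17  [B₀.key + B₀.off + 2]
11. n5.key = false  [terminal]
12. n4.ok = -4  [(if g.key then B.off else B.key) + 5]
13. n3.ok = 14  [B₁.ok * 3 + 26]
14. n6.idx = "uy"  [terminal]
15. n2.pre = true  [not A.env]
16. n0.off = 15  [b.idx * 2 - 17]

14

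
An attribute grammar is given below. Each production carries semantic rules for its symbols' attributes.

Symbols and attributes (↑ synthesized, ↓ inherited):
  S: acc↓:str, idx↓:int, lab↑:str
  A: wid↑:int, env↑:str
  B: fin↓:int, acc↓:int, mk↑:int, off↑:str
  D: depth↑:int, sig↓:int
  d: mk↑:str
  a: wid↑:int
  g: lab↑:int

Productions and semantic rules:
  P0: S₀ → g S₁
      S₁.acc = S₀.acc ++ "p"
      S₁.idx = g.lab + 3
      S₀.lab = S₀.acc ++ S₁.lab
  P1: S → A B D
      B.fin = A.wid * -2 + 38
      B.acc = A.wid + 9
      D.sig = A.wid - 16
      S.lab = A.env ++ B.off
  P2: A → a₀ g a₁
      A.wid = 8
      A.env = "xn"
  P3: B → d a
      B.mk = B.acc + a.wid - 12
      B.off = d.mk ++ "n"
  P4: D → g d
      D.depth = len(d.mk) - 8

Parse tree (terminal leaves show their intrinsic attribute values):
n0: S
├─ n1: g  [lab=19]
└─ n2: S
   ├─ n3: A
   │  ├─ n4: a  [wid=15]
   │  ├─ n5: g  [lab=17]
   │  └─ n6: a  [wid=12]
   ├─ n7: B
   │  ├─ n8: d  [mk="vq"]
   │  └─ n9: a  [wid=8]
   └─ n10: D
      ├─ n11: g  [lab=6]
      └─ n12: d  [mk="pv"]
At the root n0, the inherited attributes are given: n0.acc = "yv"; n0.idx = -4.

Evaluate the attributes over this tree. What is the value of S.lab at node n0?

1. n0.acc = "yv"  [given at root]
2. n0.idx = -4  [given at root]
3. n1.lab = 19  [terminal]
4. n2.acc = "yvp"  [S₀.acc ++ "p"]
5. n2.idx = 22  [g.lab + 3]
6. n4.wid = 15  [terminal]
7. n5.lab = 17  [terminal]
8. n6.wid = 12  [terminal]
9. n3.wid = 8  [8]
10. n3.env = "xn"  ["xn"]
11. n7.fin = 22  [A.wid * -2 + 38]
12. n7.acc = 17  [A.wid + 9]
13. n8.mk = "vq"  [terminal]
14. n9.wid = 8  [terminal]
15. n7.mk = 13  [B.acc + a.wid - 12]
16. n7.off = "vqn"  [d.mk ++ "n"]
17. n10.sig = -8  [A.wid - 16]
18. n11.lab = 6  [terminal]
19. n12.mk = "pv"  [terminal]
20. n10.depth = -6  [len(d.mk) - 8]
21. n2.lab = "xnvqn"  [A.env ++ B.off]
22. n0.lab = "yvxnvqn"  [S₀.acc ++ S₁.lab]

"yvxnvqn"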